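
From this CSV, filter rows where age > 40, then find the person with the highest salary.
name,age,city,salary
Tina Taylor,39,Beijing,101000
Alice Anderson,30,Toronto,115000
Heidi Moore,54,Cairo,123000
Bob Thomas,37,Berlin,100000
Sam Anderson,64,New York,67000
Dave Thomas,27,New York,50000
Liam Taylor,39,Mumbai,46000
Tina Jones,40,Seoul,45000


Filter: age > 40
Sort by: salary (descending)

Filtered records (2):
  Heidi Moore, age 54, salary $123000
  Sam Anderson, age 64, salary $67000

Highest salary: Heidi Moore ($123000)

Heidi Moore


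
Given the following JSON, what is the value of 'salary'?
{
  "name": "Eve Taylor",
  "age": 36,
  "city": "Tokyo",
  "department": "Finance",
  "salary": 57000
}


Looking up field 'salary'
Value: 57000

57000


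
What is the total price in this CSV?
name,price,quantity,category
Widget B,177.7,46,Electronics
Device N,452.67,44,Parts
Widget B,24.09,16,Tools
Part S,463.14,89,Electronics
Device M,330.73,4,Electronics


Computing total price:
Values: [177.7, 452.67, 24.09, 463.14, 330.73]
Sum = 1448.33

1448.33


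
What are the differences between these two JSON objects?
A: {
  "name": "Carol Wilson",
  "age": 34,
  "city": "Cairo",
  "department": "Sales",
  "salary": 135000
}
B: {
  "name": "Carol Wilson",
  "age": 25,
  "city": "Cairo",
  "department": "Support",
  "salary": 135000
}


Comparing each field (in key order):
  name: same
  age: DIFFERENT
  city: same
  department: DIFFERENT
  salary: same
Differences:
  age: 34 -> 25
  department: Sales -> Support

2 field(s) changed

2 changes: age, department


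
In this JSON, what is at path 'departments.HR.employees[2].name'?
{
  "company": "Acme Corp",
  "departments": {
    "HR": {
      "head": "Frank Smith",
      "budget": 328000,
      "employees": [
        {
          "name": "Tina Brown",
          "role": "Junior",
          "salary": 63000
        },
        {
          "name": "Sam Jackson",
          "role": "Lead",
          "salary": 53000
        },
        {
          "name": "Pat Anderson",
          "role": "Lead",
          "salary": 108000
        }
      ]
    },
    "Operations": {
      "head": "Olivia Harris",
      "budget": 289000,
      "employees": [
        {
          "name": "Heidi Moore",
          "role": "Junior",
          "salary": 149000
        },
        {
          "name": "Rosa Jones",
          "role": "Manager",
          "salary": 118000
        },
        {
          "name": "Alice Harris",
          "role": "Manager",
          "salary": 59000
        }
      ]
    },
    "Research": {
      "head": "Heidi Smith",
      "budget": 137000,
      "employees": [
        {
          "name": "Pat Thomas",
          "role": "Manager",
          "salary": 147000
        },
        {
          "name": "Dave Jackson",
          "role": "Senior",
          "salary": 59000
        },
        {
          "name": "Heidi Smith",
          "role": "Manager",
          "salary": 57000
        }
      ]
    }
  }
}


Path: departments.HR.employees[2].name

Navigate:
  -> departments
  -> HR
  -> employees[2].name = 'Pat Anderson'

Pat Anderson


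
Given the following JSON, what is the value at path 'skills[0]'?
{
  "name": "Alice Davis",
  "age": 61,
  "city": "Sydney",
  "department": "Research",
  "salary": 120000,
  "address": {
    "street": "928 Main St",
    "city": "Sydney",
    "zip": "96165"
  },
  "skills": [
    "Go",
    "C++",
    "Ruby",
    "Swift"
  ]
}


Query: skills[0]
Path: skills -> first element
Value: Go

Go


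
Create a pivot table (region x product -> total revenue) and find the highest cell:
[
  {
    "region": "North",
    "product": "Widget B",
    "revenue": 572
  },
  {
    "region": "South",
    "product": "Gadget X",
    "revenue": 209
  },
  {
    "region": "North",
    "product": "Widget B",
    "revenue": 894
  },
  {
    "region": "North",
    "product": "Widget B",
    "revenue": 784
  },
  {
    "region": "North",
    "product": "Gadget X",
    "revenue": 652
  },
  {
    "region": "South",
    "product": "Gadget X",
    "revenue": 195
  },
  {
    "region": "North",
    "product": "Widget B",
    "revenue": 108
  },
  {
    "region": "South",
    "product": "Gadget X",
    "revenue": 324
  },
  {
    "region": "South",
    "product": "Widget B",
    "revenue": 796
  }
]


Pivot: region (rows) x product (columns) -> total revenue

     Gadget X      Widget B    
North          652          2358  
South          728           796  

Highest: North / Widget B = $2358

North / Widget B = $2358


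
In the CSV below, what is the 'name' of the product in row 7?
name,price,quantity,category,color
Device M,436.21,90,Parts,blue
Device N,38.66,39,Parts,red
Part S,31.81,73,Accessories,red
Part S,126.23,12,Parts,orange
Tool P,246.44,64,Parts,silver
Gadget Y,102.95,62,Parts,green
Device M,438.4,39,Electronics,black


Query: Row 7 ('Device M'), column 'name'
Value: Device M

Device M


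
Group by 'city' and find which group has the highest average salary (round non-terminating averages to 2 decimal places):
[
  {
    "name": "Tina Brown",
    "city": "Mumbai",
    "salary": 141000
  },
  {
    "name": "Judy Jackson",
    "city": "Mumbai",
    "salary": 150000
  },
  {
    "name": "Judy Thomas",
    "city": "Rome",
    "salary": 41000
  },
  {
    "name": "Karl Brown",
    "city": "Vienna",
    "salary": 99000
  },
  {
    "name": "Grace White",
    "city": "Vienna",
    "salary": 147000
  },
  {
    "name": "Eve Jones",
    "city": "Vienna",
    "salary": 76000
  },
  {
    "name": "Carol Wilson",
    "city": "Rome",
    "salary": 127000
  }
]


Group by: city

Groups:
  Mumbai: 2 people, avg salary = 291000/2 = $145500
  Rome: 2 people, avg salary = 168000/2 = $84000
  Vienna: 3 people, avg salary = 322000/3 ≈ $107333.33

Highest average salary: Mumbai ($145500)

Mumbai ($145500)


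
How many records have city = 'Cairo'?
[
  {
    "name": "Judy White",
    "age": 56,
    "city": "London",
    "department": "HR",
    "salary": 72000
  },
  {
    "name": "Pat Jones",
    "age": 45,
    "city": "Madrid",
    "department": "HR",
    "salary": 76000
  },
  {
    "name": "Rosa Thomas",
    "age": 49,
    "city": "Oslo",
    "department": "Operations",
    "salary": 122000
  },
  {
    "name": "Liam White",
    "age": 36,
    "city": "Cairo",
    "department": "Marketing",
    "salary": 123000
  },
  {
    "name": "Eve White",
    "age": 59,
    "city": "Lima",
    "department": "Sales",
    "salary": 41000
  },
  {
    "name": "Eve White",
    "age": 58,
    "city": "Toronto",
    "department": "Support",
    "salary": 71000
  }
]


Data: 6 records
Condition: city = 'Cairo'

Checking each record:
  Judy White: London
  Pat Jones: Madrid
  Rosa Thomas: Oslo
  Liam White: Cairo MATCH
  Eve White: Lima
  Eve White: Toronto

Count: 1

1


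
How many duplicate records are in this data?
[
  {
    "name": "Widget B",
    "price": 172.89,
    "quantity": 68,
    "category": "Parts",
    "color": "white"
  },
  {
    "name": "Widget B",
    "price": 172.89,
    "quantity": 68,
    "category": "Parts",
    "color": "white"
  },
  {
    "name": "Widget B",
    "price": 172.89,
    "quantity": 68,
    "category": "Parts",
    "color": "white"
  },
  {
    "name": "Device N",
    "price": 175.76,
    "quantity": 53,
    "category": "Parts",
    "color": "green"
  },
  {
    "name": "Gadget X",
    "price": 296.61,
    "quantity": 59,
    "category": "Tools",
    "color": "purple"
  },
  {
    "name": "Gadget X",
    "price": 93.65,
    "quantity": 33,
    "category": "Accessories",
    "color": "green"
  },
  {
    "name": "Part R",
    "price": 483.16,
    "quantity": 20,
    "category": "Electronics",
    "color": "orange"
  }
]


Checking 7 records for duplicates:

  Row 1: Widget B ($172.89, qty 68)
  Row 2: Widget B ($172.89, qty 68) <-- DUPLICATE
  Row 3: Widget B ($172.89, qty 68) <-- DUPLICATE
  Row 4: Device N ($175.76, qty 53)
  Row 5: Gadget X ($296.61, qty 59)
  Row 6: Gadget X ($93.65, qty 33)
  Row 7: Part R ($483.16, qty 20)

Duplicates found: 2
Unique records: 5

2 duplicates, 5 unique


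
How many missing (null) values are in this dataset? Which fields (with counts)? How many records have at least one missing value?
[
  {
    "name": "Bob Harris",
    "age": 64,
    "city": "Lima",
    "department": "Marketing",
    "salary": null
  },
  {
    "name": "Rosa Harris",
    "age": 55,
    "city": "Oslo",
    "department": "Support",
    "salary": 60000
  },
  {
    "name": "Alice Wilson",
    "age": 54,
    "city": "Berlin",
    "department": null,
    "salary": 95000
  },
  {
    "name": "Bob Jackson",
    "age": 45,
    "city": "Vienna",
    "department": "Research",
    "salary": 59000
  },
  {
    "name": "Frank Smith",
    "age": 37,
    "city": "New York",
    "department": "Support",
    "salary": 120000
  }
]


Checking for missing (null) values in 5 records:

  Bob Harris: salary
  Rosa Harris: complete
  Alice Wilson: department
  Bob Jackson: complete
  Frank Smith: complete

Per field:
  name: 0 missing
  age: 0 missing
  city: 0 missing
  department: 1 missing
  salary: 1 missing

Total missing values: 2
Records with any missing: 2

2 missing values (department: 1, salary: 1); 2 incomplete records


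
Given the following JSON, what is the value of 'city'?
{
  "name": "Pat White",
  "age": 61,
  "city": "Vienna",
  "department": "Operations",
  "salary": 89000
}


Looking up field 'city'
Value: Vienna

Vienna


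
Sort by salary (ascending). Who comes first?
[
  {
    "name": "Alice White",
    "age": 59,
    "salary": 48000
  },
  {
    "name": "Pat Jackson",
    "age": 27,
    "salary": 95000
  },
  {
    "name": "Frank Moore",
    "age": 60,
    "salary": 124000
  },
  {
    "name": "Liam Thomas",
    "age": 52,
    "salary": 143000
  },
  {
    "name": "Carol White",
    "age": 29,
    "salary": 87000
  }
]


Sort by: salary (ascending)

Sorted order:
  1. Alice White (salary = 48000)
  2. Carol White (salary = 87000)
  3. Pat Jackson (salary = 95000)
  4. Frank Moore (salary = 124000)
  5. Liam Thomas (salary = 143000)

First: Alice White

Alice White


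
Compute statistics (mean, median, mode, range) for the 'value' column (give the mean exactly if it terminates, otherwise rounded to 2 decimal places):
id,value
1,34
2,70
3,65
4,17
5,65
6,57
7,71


Data: [34, 70, 65, 17, 65, 57, 71]
Count: 7
Sum: 379
Mean: 379/7 ≈ 54.14 (rounded to 2 decimal places)
Sorted: [17, 34, 57, 65, 65, 70, 71]
Median: 65.0
Mode: 65 (2 times)
Range: 71 - 17 = 54
Min: 17, Max: 71

mean≈54.14, median=65.0, mode=65, range=54


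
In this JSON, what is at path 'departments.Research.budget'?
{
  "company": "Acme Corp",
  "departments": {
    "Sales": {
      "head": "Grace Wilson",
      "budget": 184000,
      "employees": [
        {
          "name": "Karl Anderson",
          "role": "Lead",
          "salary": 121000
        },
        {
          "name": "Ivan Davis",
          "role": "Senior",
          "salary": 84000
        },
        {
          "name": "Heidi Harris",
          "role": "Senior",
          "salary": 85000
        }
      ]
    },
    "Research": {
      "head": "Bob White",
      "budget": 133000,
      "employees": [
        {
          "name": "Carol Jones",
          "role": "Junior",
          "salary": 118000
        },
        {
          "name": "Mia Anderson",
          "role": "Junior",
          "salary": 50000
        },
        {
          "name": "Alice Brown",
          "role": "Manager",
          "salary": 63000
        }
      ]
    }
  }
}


Path: departments.Research.budget

Navigate:
  -> departments
  -> Research
  -> budget = 133000

133000


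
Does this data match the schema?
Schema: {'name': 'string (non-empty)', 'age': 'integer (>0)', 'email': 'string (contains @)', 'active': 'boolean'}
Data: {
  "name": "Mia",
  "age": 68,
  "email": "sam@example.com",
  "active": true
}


Validating each field against schema:
  name: OK (non-empty string)
  age: OK (positive integer)
  email: OK (string with @)
  active: OK (boolean)

Result: VALID

VALID


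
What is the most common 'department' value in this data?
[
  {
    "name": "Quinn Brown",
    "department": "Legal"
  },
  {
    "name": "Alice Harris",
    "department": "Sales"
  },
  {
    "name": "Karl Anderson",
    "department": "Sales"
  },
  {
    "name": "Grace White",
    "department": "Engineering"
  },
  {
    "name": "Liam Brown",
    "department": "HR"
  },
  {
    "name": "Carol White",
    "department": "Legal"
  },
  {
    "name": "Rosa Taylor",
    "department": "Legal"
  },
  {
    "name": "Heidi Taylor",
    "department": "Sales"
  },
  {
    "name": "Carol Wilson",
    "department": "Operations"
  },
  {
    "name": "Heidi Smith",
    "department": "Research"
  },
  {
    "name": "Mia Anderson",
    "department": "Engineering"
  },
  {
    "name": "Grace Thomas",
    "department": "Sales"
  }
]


Counting 'department' values across 12 records:

  Sales: 4 ####
  Legal: 3 ###
  Engineering: 2 ##
  HR: 1 #
  Operations: 1 #
  Research: 1 #

Most common: Sales (4 times)

Sales (4 times)


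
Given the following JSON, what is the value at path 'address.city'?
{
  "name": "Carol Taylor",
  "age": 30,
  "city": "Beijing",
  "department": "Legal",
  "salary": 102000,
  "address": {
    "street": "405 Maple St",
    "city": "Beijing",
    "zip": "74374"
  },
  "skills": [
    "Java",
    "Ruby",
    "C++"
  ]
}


Query: address.city
Path: address -> city
Value: Beijing

Beijing


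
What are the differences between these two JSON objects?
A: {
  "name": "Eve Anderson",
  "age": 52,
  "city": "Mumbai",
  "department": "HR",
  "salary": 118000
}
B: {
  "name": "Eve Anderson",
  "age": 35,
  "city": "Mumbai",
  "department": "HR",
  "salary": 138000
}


Comparing each field (in key order):
  name: same
  age: DIFFERENT
  city: same
  department: same
  salary: DIFFERENT
Differences:
  age: 52 -> 35
  salary: 118000 -> 138000

2 field(s) changed

2 changes: age, salary


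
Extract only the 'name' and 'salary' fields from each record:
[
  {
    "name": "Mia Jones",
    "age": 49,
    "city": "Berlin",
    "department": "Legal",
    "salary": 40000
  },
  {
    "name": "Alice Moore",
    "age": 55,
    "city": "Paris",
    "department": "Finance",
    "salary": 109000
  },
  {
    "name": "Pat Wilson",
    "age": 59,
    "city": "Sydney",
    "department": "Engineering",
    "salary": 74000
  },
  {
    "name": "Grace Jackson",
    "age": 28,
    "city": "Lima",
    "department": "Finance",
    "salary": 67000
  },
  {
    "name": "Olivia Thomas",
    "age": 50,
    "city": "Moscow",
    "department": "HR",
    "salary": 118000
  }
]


Original: 5 records with fields: name, age, city, department, salary
Keep: ['name', 'salary']
Drop: ['age', 'city', 'department']
Result: 5 records, 2 fields each

[
  {
    "name": "Mia Jones",
    "salary": 40000
  },
  {
    "name": "Alice Moore",
    "salary": 109000
  },
  {
    "name": "Pat Wilson",
    "salary": 74000
  },
  {
    "name": "Grace Jackson",
    "salary": 67000
  },
  {
    "name": "Olivia Thomas",
    "salary": 118000
  }
]


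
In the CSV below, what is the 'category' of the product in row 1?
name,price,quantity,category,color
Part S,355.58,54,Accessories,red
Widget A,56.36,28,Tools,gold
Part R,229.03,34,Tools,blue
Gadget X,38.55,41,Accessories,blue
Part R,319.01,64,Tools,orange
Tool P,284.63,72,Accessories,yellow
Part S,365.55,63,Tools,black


Query: Row 1 ('Part S'), column 'category'
Value: Accessories

Accessories


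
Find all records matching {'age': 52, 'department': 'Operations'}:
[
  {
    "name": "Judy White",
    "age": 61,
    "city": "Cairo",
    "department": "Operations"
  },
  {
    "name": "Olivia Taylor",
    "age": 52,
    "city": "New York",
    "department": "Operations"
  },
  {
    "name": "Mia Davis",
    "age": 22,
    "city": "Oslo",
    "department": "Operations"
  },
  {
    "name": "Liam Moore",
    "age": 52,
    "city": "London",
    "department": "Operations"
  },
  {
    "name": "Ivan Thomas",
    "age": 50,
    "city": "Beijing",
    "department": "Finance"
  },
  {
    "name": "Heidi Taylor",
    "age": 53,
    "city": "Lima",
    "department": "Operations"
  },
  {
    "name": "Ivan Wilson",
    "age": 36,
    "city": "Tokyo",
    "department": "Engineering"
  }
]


Search criteria: {'age': 52, 'department': 'Operations'}

Checking 7 records:
  Judy White: {age: 61, department: Operations}
  Olivia Taylor: {age: 52, department: Operations} <-- MATCH
  Mia Davis: {age: 22, department: Operations}
  Liam Moore: {age: 52, department: Operations} <-- MATCH
  Ivan Thomas: {age: 50, department: Finance}
  Heidi Taylor: {age: 53, department: Operations}
  Ivan Wilson: {age: 36, department: Engineering}

Matches: ["Olivia Taylor", "Liam Moore"]

["Olivia Taylor", "Liam Moore"]


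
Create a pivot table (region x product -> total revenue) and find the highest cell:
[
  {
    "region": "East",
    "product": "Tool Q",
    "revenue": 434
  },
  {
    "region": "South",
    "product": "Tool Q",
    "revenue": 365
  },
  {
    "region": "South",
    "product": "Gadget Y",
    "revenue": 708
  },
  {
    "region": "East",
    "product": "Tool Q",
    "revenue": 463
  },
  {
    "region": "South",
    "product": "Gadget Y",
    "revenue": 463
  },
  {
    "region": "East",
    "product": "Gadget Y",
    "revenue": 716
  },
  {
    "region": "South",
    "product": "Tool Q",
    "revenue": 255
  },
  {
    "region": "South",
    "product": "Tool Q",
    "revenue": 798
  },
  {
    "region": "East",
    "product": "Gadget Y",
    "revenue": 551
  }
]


Pivot: region (rows) x product (columns) -> total revenue

     Gadget Y      Tool Q      
East          1267           897  
South         1171          1418  

Highest: South / Tool Q = $1418

South / Tool Q = $1418


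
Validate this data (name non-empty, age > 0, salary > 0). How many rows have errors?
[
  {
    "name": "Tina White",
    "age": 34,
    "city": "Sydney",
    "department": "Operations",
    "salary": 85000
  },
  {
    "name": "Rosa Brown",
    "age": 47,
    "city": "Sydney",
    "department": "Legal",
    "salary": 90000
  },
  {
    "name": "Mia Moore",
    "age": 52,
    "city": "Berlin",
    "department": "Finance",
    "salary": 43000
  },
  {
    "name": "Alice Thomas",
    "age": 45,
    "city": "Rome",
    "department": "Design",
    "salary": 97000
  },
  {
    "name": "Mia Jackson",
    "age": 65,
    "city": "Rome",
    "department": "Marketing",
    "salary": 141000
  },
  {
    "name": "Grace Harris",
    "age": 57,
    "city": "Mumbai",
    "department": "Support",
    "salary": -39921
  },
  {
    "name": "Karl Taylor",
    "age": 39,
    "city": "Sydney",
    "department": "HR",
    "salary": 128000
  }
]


Validating 7 records:
Rules: name non-empty, age > 0, salary > 0

  Row 1 (Tina White): OK
  Row 2 (Rosa Brown): OK
  Row 3 (Mia Moore): OK
  Row 4 (Alice Thomas): OK
  Row 5 (Mia Jackson): OK
  Row 6 (Grace Harris): negative salary: -39921
  Row 7 (Karl Taylor): OK

Total errors: 1

1 errors


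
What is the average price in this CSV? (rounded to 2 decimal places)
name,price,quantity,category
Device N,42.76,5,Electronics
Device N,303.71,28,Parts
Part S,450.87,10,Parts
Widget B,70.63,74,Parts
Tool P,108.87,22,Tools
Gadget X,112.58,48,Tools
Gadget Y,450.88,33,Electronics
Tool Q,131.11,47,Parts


Computing average price:
Values: [42.76, 303.71, 450.87, 70.63, 108.87, 112.58, 450.88, 131.11]
Sum = 1671.41
Count = 8
Average = 1671.41/8 = 208.92625 exactly -> 208.93 (rounded half-up to 2 decimal places)

208.93


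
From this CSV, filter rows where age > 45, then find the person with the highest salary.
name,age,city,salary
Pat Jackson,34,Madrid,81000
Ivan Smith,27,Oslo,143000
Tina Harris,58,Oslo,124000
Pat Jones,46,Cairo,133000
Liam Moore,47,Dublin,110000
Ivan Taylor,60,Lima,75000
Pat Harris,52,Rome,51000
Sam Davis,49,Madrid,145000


Filter: age > 45
Sort by: salary (descending)

Filtered records (6):
  Sam Davis, age 49, salary $145000
  Pat Jones, age 46, salary $133000
  Tina Harris, age 58, salary $124000
  Liam Moore, age 47, salary $110000
  Ivan Taylor, age 60, salary $75000
  Pat Harris, age 52, salary $51000

Highest salary: Sam Davis ($145000)

Sam Davis


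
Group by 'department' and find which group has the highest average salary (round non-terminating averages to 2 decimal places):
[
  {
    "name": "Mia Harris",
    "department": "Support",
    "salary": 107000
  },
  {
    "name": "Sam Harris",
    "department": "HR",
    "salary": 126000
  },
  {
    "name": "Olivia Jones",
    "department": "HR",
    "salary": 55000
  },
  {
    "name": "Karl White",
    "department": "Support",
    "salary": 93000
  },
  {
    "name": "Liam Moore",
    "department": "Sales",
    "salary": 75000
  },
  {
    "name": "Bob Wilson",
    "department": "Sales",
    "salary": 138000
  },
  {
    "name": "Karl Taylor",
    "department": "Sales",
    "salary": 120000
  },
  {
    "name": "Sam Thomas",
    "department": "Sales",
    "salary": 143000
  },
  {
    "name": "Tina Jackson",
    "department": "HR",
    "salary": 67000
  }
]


Group by: department

Groups:
  HR: 3 people, avg salary = 248000/3 ≈ $82666.67
  Sales: 4 people, avg salary = 476000/4 = $119000
  Support: 2 people, avg salary = 200000/2 = $100000

Highest average salary: Sales ($119000)

Sales ($119000)


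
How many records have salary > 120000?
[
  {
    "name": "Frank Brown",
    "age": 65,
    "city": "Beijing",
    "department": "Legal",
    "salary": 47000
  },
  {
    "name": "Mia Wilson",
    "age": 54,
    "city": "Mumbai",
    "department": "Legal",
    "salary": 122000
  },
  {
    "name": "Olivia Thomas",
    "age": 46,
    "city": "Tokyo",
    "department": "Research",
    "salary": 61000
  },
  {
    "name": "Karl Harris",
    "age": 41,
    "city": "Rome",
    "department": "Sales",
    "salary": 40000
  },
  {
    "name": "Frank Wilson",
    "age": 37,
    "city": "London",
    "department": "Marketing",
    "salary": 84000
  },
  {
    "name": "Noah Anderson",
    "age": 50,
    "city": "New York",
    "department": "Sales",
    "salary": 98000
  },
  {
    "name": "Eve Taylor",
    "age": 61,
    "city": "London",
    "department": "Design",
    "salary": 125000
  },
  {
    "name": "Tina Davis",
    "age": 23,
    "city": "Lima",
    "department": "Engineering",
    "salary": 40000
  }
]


Data: 8 records
Condition: salary > 120000

Checking each record:
  Frank Brown: 47000
  Mia Wilson: 122000 MATCH
  Olivia Thomas: 61000
  Karl Harris: 40000
  Frank Wilson: 84000
  Noah Anderson: 98000
  Eve Taylor: 125000 MATCH
  Tina Davis: 40000

Count: 2

2


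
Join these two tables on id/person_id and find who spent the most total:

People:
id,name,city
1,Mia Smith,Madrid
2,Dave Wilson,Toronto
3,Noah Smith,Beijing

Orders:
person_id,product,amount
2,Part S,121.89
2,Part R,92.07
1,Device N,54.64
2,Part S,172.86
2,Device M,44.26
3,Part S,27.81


Join on: people.id = orders.person_id

Joined rows:
  Dave Wilson (Toronto) bought Part S for $121.89
  Dave Wilson (Toronto) bought Part R for $92.07
  Mia Smith (Madrid) bought Device N for $54.64
  Dave Wilson (Toronto) bought Part S for $172.86
  Dave Wilson (Toronto) bought Device M for $44.26
  Noah Smith (Beijing) bought Part S for $27.81

Total per person:
  Dave Wilson: $431.08
  Mia Smith: $54.64
  Noah Smith: $27.81

Top spender: Dave Wilson ($431.08)

Dave Wilson ($431.08)


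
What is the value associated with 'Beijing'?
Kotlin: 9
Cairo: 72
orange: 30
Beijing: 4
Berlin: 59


Looking up key 'Beijing'
Value: 4

4


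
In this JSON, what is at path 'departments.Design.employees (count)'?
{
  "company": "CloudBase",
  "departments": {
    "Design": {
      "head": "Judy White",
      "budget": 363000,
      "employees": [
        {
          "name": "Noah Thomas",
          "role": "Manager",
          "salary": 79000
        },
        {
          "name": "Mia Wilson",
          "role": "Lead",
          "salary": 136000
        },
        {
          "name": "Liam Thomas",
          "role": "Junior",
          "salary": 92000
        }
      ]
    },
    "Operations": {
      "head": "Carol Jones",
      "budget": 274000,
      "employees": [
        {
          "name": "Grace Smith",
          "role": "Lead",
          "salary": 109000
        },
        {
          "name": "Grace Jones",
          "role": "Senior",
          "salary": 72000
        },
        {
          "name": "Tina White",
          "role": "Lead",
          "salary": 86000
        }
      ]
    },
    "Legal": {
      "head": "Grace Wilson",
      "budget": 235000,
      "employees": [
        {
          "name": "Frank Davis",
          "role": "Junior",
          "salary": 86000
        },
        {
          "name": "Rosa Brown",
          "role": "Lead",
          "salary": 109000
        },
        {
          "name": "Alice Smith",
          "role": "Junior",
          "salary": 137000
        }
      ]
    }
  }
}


Path: departments.Design.employees (count)

Navigate:
  -> departments
  -> Design
  -> employees (array, length 3)

3


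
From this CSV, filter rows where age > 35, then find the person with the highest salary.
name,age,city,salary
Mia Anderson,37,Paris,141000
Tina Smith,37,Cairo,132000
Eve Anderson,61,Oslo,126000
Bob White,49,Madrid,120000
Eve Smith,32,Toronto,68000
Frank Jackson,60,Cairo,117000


Filter: age > 35
Sort by: salary (descending)

Filtered records (5):
  Mia Anderson, age 37, salary $141000
  Tina Smith, age 37, salary $132000
  Eve Anderson, age 61, salary $126000
  Bob White, age 49, salary $120000
  Frank Jackson, age 60, salary $117000

Highest salary: Mia Anderson ($141000)

Mia Anderson


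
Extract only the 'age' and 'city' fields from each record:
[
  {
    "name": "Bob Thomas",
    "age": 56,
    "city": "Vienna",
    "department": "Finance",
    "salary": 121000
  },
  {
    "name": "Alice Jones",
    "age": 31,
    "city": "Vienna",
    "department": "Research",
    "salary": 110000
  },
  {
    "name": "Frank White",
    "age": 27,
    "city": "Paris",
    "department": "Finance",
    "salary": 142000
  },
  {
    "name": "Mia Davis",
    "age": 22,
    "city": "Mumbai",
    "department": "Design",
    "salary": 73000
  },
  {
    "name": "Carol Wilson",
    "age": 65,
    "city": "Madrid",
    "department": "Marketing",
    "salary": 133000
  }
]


Original: 5 records with fields: name, age, city, department, salary
Keep: ['age', 'city']
Drop: ['name', 'department', 'salary']
Result: 5 records, 2 fields each

[
  {
    "age": 56,
    "city": "Vienna"
  },
  {
    "age": 31,
    "city": "Vienna"
  },
  {
    "age": 27,
    "city": "Paris"
  },
  {
    "age": 22,
    "city": "Mumbai"
  },
  {
    "age": 65,
    "city": "Madrid"
  }
]


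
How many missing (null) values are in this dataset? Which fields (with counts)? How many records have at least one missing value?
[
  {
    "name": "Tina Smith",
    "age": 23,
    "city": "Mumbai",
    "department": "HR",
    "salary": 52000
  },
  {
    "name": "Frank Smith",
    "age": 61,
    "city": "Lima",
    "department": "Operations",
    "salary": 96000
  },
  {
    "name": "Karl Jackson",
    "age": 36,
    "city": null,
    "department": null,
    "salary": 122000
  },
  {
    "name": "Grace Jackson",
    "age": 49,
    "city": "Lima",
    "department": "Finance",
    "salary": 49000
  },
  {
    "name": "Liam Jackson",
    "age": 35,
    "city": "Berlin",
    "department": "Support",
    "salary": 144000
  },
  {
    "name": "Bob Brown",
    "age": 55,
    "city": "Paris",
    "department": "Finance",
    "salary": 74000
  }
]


Checking for missing (null) values in 6 records:

  Tina Smith: complete
  Frank Smith: complete
  Karl Jackson: city, department
  Grace Jackson: complete
  Liam Jackson: complete
  Bob Brown: complete

Per field:
  name: 0 missing
  age: 0 missing
  city: 1 missing
  department: 1 missing
  salary: 0 missing

Total missing values: 2
Records with any missing: 1

2 missing values (city: 1, department: 1); 1 incomplete records


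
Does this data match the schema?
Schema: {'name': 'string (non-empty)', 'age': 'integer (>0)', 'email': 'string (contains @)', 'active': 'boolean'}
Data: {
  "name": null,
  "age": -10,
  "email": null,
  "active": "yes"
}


Validating each field against schema:
  name: FAIL (null is not a string)
  age: FAIL (-10 is not > 0)
  email: FAIL (null is not a string)
  active: FAIL ("yes" is not a boolean)

Result: INVALID (4 errors: name, age, email, active)

INVALID (4 errors: name, age, email, active)


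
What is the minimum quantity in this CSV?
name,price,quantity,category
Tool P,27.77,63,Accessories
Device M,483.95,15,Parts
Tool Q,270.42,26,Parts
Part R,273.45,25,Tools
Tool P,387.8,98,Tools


Computing minimum quantity:
Values: [63, 15, 26, 25, 98]
Min = 15

15


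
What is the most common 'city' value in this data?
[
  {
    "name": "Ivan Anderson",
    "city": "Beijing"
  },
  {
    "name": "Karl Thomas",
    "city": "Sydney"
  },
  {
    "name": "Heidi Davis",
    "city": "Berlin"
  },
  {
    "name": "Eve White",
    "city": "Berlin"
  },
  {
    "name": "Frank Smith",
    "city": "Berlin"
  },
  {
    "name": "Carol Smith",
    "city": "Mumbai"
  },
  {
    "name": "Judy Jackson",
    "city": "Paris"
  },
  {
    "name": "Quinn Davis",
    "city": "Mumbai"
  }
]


Counting 'city' values across 8 records:

  Berlin: 3 ###
  Mumbai: 2 ##
  Beijing: 1 #
  Sydney: 1 #
  Paris: 1 #

Most common: Berlin (3 times)

Berlin (3 times)


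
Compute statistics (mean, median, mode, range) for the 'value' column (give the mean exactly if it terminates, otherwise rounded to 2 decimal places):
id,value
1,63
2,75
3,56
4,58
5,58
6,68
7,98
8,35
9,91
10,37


Data: [63, 75, 56, 58, 58, 68, 98, 35, 91, 37]
Count: 10
Sum: 639
Mean: 639/10 = 63.9
Sorted: [35, 37, 56, 58, 58, 63, 68, 75, 91, 98]
Median: 60.5
Mode: 58 (2 times)
Range: 98 - 35 = 63
Min: 35, Max: 98

mean=63.9, median=60.5, mode=58, range=63


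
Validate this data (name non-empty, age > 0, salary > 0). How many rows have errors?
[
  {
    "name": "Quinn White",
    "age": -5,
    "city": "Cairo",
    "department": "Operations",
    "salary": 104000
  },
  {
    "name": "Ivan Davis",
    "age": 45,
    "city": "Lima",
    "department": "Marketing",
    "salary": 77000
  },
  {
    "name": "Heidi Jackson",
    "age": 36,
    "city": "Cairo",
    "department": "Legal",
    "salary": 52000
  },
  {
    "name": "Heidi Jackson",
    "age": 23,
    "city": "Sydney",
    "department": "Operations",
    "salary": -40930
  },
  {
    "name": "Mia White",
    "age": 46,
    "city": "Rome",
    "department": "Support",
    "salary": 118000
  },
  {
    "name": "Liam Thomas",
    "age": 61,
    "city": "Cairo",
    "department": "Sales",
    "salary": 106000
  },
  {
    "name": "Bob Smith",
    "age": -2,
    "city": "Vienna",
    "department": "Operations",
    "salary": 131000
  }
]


Validating 7 records:
Rules: name non-empty, age > 0, salary > 0

  Row 1 (Quinn White): negative age: -5
  Row 2 (Ivan Davis): OK
  Row 3 (Heidi Jackson): OK
  Row 4 (Heidi Jackson): negative salary: -40930
  Row 5 (Mia White): OK
  Row 6 (Liam Thomas): OK
  Row 7 (Bob Smith): negative age: -2

Total errors: 3

3 errors


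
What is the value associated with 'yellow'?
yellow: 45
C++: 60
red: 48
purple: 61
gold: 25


Looking up key 'yellow'
Value: 45

45


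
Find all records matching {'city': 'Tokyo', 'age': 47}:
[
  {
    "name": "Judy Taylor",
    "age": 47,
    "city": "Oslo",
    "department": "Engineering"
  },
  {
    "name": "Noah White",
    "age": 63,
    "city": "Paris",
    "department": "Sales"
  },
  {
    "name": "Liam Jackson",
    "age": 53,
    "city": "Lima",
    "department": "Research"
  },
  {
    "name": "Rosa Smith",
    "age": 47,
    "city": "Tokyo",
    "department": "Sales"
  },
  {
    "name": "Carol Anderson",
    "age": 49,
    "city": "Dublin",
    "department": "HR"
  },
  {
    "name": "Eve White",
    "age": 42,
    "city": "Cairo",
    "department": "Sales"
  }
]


Search criteria: {'city': 'Tokyo', 'age': 47}

Checking 6 records:
  Judy Taylor: {city: Oslo, age: 47}
  Noah White: {city: Paris, age: 63}
  Liam Jackson: {city: Lima, age: 53}
  Rosa Smith: {city: Tokyo, age: 47} <-- MATCH
  Carol Anderson: {city: Dublin, age: 49}
  Eve White: {city: Cairo, age: 42}

Matches: ["Rosa Smith"]

["Rosa Smith"]


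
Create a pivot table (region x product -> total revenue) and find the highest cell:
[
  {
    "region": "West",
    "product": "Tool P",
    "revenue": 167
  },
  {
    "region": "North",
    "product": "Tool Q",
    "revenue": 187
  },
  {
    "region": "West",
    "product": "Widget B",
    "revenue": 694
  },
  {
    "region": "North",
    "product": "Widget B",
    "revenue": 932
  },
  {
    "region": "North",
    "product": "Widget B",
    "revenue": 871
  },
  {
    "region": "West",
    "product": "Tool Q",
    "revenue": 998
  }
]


Pivot: region (rows) x product (columns) -> total revenue

     Tool P        Tool Q        Widget B    
North            0           187          1803  
West           167           998           694  

Highest: North / Widget B = $1803

North / Widget B = $1803


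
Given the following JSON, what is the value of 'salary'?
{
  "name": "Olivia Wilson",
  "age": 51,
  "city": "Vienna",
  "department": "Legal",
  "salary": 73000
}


Looking up field 'salary'
Value: 73000

73000


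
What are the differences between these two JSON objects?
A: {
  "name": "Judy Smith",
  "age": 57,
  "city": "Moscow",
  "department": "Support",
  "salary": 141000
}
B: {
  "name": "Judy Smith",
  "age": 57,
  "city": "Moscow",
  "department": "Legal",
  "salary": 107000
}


Comparing each field (in key order):
  name: same
  age: same
  city: same
  department: DIFFERENT
  salary: DIFFERENT
Differences:
  department: Support -> Legal
  salary: 141000 -> 107000

2 field(s) changed

2 changes: department, salary


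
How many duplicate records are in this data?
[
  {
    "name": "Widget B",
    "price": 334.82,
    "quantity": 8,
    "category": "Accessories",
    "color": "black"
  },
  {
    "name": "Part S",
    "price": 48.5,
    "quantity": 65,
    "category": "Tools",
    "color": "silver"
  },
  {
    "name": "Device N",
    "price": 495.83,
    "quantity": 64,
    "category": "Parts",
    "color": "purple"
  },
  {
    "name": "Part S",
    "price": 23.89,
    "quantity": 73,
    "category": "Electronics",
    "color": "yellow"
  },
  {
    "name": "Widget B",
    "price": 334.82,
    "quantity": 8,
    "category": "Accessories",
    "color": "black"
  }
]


Checking 5 records for duplicates:

  Row 1: Widget B ($334.82, qty 8)
  Row 2: Part S ($48.5, qty 65)
  Row 3: Device N ($495.83, qty 64)
  Row 4: Part S ($23.89, qty 73)
  Row 5: Widget B ($334.82, qty 8) <-- DUPLICATE

Duplicates found: 1
Unique records: 4

1 duplicates, 4 unique


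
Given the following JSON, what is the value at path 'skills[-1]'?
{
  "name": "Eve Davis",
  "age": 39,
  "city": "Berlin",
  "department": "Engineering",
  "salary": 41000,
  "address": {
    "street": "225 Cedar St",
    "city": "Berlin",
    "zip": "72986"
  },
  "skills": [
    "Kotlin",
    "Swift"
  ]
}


Query: skills[-1]
Path: skills -> last element
Value: Swift

Swift


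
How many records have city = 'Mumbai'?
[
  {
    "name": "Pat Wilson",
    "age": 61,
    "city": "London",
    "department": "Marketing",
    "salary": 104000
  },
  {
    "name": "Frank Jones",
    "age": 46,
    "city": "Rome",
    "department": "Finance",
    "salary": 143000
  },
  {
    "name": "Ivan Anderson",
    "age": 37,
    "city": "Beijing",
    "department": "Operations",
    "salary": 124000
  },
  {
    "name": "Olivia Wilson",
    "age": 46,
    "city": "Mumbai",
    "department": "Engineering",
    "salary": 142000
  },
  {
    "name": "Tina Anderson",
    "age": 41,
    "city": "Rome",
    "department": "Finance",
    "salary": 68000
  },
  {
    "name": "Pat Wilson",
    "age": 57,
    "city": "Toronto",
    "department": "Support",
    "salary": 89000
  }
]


Data: 6 records
Condition: city = 'Mumbai'

Checking each record:
  Pat Wilson: London
  Frank Jones: Rome
  Ivan Anderson: Beijing
  Olivia Wilson: Mumbai MATCH
  Tina Anderson: Rome
  Pat Wilson: Toronto

Count: 1

1


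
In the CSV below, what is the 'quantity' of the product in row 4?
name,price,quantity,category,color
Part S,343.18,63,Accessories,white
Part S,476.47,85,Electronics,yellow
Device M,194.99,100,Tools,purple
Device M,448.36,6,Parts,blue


Query: Row 4 ('Device M'), column 'quantity'
Value: 6

6


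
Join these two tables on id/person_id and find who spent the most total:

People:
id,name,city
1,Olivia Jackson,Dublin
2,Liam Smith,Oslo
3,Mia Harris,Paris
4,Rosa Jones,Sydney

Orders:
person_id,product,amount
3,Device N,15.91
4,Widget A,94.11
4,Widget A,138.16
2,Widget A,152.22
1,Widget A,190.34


Join on: people.id = orders.person_id

Joined rows:
  Mia Harris (Paris) bought Device N for $15.91
  Rosa Jones (Sydney) bought Widget A for $94.11
  Rosa Jones (Sydney) bought Widget A for $138.16
  Liam Smith (Oslo) bought Widget A for $152.22
  Olivia Jackson (Dublin) bought Widget A for $190.34

Total per person:
  Rosa Jones: $232.27
  Olivia Jackson: $190.34
  Liam Smith: $152.22
  Mia Harris: $15.91

Top spender: Rosa Jones ($232.27)

Rosa Jones ($232.27)


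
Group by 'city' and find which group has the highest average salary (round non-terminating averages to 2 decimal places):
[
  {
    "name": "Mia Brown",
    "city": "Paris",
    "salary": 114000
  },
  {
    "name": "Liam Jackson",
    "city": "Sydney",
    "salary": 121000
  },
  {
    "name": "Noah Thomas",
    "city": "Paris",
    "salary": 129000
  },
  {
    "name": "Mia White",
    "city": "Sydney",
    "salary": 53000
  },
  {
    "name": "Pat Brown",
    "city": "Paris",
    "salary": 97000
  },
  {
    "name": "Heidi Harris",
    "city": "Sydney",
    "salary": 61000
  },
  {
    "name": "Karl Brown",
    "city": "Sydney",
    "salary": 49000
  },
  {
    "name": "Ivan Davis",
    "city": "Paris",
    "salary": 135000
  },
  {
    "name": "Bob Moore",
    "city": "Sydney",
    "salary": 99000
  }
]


Group by: city

Groups:
  Paris: 4 people, avg salary = 475000/4 = $118750
  Sydney: 5 people, avg salary = 383000/5 = $76600

Highest average salary: Paris ($118750)

Paris ($118750)


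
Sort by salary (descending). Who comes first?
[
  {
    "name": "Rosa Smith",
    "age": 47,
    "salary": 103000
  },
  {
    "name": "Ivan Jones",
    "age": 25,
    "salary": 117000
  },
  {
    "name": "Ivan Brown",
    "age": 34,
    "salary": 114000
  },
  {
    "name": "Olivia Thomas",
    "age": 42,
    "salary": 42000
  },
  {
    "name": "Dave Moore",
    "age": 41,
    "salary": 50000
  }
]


Sort by: salary (descending)

Sorted order:
  1. Ivan Jones (salary = 117000)
  2. Ivan Brown (salary = 114000)
  3. Rosa Smith (salary = 103000)
  4. Dave Moore (salary = 50000)
  5. Olivia Thomas (salary = 42000)

First: Ivan Jones

Ivan Jones


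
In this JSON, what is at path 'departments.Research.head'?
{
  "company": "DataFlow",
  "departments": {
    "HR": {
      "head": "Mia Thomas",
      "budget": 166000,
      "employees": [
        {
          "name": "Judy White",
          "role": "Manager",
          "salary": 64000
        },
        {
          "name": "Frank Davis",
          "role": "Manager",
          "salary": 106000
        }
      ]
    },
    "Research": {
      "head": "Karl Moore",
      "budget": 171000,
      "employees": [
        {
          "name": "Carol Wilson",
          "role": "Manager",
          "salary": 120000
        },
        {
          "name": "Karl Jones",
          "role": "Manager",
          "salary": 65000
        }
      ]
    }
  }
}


Path: departments.Research.head

Navigate:
  -> departments
  -> Research
  -> head = 'Karl Moore'

Karl Moore


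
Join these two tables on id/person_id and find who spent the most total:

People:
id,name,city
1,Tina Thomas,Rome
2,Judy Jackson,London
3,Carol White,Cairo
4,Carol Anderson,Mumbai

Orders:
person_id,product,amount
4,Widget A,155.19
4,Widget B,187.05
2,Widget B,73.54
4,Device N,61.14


Join on: people.id = orders.person_id

Joined rows:
  Carol Anderson (Mumbai) bought Widget A for $155.19
  Carol Anderson (Mumbai) bought Widget B for $187.05
  Judy Jackson (London) bought Widget B for $73.54
  Carol Anderson (Mumbai) bought Device N for $61.14

Total per person:
  Carol Anderson: $403.38
  Judy Jackson: $73.54

Top spender: Carol Anderson ($403.38)

Carol Anderson ($403.38)
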